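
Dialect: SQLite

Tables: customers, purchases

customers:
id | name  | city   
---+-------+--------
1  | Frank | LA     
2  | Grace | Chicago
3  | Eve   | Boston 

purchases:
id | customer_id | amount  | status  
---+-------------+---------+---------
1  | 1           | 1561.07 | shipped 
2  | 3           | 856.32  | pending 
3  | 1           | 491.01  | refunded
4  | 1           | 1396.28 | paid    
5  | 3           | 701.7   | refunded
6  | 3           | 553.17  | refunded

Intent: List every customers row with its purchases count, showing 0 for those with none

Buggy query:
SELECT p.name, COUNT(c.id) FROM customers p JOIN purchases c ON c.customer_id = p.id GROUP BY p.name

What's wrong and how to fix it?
Bug: INNER JOIN drops customers rows that have no matching purchases rows

Fix: Use LEFT JOIN so parents without children still appear (COUNT(c.id) gives 0)

Corrected query:
SELECT p.name, COUNT(c.id) FROM customers p LEFT JOIN purchases c ON c.customer_id = p.id GROUP BY p.name

Result:
name  | COUNT(c.id)
------+------------
Eve   | 3          
Frank | 3          
Grace | 0          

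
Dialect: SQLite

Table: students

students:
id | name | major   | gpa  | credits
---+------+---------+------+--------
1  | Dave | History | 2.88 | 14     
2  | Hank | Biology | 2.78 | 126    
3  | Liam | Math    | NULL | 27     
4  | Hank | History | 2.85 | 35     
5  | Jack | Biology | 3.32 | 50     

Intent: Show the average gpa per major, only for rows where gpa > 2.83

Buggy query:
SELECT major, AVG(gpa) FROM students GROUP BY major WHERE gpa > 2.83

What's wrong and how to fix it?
Bug: Row-level WHERE must come before GROUP BY in the clause order

Fix: Place WHERE between FROM and GROUP BY

Corrected query:
SELECT major, AVG(gpa) FROM students WHERE gpa > 2.83 GROUP BY major

Result:
major   | AVG(gpa)
--------+---------
Biology | 3.32    
History | 2.865   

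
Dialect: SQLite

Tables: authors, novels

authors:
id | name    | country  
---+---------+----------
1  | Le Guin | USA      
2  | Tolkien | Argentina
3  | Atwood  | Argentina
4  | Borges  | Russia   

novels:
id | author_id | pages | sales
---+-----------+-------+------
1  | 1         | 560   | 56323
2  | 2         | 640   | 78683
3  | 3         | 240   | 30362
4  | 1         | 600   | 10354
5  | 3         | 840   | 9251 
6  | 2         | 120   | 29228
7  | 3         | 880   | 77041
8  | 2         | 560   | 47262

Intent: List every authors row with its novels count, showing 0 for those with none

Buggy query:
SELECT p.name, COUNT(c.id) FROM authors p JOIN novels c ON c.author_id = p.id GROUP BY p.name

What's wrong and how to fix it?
Bug: An inner join excludes parents with zero children

Fix: Switch to LEFT JOIN to retain unmatched parent rows

Corrected query:
SELECT p.name, COUNT(c.id) FROM authors p LEFT JOIN novels c ON c.author_id = p.id GROUP BY p.name

Result:
name    | COUNT(c.id)
--------+------------
Atwood  | 3          
Borges  | 0          
Le Guin | 2          
Tolkien | 3          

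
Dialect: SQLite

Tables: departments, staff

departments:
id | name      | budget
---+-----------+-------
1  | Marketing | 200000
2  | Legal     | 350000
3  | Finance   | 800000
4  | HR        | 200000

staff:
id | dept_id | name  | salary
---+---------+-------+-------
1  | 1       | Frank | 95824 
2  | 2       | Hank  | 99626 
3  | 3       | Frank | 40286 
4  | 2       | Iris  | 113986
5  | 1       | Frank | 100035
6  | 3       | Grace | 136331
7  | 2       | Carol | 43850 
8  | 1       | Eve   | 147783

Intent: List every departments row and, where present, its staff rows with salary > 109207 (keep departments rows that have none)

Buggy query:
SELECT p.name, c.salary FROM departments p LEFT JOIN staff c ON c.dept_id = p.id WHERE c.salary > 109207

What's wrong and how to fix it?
Bug: Filtering c.salary in WHERE discards the NULL rows produced by LEFT JOIN, turning it into an inner join

Fix: Put 'c.salary > 109207' in the JOIN's ON clause instead of WHERE

Corrected query:
SELECT p.name, c.salary FROM departments p LEFT JOIN staff c ON c.dept_id = p.id AND c.salary > 109207

Result:
name      | salary
----------+-------
Marketing | 147783
Legal     | 113986
Finance   | 136331
HR        | NULL  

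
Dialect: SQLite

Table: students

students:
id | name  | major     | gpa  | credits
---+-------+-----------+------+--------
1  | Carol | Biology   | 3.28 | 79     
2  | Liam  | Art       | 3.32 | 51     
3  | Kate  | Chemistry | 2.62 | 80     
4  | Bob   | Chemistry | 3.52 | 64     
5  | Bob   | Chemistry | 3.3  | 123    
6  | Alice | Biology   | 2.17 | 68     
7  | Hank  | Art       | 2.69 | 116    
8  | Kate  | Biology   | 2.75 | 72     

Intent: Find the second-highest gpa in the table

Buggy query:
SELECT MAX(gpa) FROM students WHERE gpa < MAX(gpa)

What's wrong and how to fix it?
Bug: The inner MAX is an aggregate inside WHERE, which is not allowed

Fix: Put the inner MAX in a scalar subquery

Corrected query:
SELECT MAX(gpa) FROM students WHERE gpa < (SELECT MAX(gpa) FROM students)

Result:
MAX(gpa)
--------
3.32    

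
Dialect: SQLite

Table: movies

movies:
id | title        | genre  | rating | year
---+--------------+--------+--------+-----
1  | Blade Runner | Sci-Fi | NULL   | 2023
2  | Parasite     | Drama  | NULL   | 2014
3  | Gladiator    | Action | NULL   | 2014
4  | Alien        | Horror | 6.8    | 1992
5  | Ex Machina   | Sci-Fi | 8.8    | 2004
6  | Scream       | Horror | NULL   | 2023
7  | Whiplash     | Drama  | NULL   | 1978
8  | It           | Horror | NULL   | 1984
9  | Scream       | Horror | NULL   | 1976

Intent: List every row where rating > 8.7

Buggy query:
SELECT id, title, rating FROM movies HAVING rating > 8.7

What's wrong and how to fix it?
Bug: This is a non-aggregate query (no GROUP BY, no aggregates), so in SQLite the HAVING clause is invalid here; a row-level condition belongs in WHERE

Fix: Replace HAVING with WHERE since the condition applies to individual rows

Corrected query:
SELECT id, title, rating FROM movies WHERE rating > 8.7

Result:
id | title      | rating
---+------------+-------
5  | Ex Machina | 8.8   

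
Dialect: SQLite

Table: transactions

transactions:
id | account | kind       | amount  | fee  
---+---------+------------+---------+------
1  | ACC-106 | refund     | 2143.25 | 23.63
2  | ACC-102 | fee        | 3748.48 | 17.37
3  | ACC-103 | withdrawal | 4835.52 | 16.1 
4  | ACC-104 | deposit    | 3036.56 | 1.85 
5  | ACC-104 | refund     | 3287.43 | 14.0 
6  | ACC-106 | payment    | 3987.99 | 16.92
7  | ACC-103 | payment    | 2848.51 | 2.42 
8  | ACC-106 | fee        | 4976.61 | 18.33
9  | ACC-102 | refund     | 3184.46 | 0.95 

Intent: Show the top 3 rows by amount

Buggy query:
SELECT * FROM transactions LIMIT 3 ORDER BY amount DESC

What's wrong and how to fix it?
Bug: LIMIT must come after ORDER BY

Fix: Swap the clauses: ORDER BY first, then LIMIT

Corrected query:
SELECT * FROM transactions ORDER BY amount DESC LIMIT 3

Result:
id | account | kind       | amount  | fee  
---+---------+------------+---------+------
8  | ACC-106 | fee        | 4976.61 | 18.33
3  | ACC-103 | withdrawal | 4835.52 | 16.1 
6  | ACC-106 | payment    | 3987.99 | 16.92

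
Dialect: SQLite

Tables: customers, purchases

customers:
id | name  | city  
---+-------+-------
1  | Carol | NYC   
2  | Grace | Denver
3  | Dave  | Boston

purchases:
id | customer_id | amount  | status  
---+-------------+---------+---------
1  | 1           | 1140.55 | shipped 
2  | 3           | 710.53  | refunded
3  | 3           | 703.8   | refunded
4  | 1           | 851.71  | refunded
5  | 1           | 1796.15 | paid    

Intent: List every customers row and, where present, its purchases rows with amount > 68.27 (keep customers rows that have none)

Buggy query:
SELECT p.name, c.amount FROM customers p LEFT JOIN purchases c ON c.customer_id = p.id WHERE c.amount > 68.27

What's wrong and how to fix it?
Bug: A WHERE condition on the right-hand table after LEFT JOIN drops unmatched parents

Fix: Move the right-table condition into the ON clause so unmatched parents are kept

Corrected query:
SELECT p.name, c.amount FROM customers p LEFT JOIN purchases c ON c.customer_id = p.id AND c.amount > 68.27

Result:
name  | amount 
------+--------
Carol | 851.71 
Carol | 1140.55
Carol | 1796.15
Grace | NULL   
Dave  | 703.8  
Dave  | 710.53 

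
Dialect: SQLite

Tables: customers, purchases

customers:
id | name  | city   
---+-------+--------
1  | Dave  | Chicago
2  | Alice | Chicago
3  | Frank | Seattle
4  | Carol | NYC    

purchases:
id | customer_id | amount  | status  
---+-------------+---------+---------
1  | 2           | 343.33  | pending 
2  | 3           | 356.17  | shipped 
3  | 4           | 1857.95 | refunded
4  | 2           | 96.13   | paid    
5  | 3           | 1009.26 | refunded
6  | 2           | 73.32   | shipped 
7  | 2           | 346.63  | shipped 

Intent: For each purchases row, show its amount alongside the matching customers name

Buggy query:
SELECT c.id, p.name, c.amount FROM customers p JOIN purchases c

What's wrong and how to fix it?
Bug: Missing join condition: each purchases row is matched to all customers rows instead of just its own

Fix: Specify the join condition linking the foreign key to the parent id

Corrected query:
SELECT c.id, p.name, c.amount FROM customers p JOIN purchases c ON c.customer_id = p.id

Result:
id | name  | amount 
---+-------+--------
1  | Alice | 343.33 
2  | Frank | 356.17 
3  | Carol | 1857.95
4  | Alice | 96.13  
5  | Frank | 1009.26
6  | Alice | 73.32  
7  | Alice | 346.63 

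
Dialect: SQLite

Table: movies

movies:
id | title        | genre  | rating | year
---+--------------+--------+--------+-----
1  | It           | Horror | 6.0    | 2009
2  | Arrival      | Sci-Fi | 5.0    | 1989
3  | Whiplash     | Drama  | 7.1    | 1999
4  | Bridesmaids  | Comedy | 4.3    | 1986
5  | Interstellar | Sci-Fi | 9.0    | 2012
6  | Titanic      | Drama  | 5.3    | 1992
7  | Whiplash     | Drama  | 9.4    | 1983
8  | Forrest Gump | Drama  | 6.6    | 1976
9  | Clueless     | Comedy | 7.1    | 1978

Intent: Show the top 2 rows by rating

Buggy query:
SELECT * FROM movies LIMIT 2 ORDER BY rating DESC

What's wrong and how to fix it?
Bug: LIMIT must come after ORDER BY

Fix: Swap the clauses: ORDER BY first, then LIMIT

Corrected query:
SELECT * FROM movies ORDER BY rating DESC LIMIT 2

Result:
id | title        | genre  | rating | year
---+--------------+--------+--------+-----
7  | Whiplash     | Drama  | 9.4    | 1983
5  | Interstellar | Sci-Fi | 9      | 2012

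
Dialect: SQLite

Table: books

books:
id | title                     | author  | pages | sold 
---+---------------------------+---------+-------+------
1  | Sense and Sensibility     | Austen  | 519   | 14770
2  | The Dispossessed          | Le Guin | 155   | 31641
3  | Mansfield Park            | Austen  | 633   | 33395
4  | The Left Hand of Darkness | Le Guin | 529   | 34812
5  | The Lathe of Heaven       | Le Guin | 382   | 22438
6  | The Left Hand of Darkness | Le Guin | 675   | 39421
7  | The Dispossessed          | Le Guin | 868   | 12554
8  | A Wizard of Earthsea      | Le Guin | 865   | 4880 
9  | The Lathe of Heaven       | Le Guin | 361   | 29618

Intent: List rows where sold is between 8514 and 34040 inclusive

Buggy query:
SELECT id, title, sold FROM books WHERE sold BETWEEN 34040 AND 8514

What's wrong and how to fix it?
Bug: BETWEEN expects the lower bound first; with 34040 AND 8514 the range is empty

Fix: Swap the bounds so the smaller value comes first

Corrected query:
SELECT id, title, sold FROM books WHERE sold BETWEEN 8514 AND 34040

Result:
id | title                 | sold 
---+-----------------------+------
1  | Sense and Sensibility | 14770
2  | The Dispossessed      | 31641
3  | Mansfield Park        | 33395
5  | The Lathe of Heaven   | 22438
7  | The Dispossessed      | 12554
9  | The Lathe of Heaven   | 29618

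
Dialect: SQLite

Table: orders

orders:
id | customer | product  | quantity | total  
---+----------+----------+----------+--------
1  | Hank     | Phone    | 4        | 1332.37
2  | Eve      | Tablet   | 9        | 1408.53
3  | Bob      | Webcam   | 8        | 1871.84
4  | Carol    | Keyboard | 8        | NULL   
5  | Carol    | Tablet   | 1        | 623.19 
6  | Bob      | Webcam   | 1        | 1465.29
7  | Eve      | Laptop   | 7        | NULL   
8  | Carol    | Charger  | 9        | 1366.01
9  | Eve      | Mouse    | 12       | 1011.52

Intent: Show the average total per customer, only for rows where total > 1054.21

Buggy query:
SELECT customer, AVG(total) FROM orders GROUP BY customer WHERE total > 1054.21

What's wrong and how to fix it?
Bug: WHERE cannot follow GROUP BY

Fix: Place WHERE between FROM and GROUP BY

Corrected query:
SELECT customer, AVG(total) FROM orders WHERE total > 1054.21 GROUP BY customer

Result:
customer | AVG(total)
---------+-----------
Bob      | 1668.565  
Carol    | 1366.01   
Eve      | 1408.53   
Hank     | 1332.37   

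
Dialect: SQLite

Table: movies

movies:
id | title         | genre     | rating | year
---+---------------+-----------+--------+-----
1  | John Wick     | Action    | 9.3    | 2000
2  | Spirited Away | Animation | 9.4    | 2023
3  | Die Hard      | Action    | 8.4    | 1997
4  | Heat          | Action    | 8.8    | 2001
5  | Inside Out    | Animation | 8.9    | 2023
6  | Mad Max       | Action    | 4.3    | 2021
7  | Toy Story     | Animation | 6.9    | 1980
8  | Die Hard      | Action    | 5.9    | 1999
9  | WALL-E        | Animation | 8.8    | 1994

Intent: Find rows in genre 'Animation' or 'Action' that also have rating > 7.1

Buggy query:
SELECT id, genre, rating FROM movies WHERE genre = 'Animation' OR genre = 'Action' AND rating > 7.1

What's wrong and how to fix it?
Bug: Without parentheses, AND is evaluated before OR, so the rating filter only applies to the 'Action' branch

Fix: Group the OR with parentheses (or use IN), then AND the threshold

Corrected query:
SELECT id, genre, rating FROM movies WHERE (genre = 'Animation' OR genre = 'Action') AND rating > 7.1

Result:
id | genre     | rating
---+-----------+-------
1  | Action    | 9.3   
2  | Animation | 9.4   
3  | Action    | 8.4   
4  | Action    | 8.8   
5  | Animation | 8.9   
9  | Animation | 8.8   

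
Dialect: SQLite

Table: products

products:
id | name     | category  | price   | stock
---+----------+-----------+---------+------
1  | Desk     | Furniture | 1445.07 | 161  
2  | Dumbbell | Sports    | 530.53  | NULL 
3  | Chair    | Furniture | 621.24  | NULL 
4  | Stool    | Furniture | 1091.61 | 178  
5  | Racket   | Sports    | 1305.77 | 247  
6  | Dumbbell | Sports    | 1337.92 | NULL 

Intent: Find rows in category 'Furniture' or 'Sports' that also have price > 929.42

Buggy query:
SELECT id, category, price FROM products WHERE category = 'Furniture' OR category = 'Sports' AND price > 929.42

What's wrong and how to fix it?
Bug: Without parentheses, AND is evaluated before OR, so the price filter only applies to the 'Sports' branch

Fix: Group the OR with parentheses (or use IN), then AND the threshold

Corrected query:
SELECT id, category, price FROM products WHERE (category = 'Furniture' OR category = 'Sports') AND price > 929.42

Result:
id | category  | price  
---+-----------+--------
1  | Furniture | 1445.07
4  | Furniture | 1091.61
5  | Sports    | 1305.77
6  | Sports    | 1337.92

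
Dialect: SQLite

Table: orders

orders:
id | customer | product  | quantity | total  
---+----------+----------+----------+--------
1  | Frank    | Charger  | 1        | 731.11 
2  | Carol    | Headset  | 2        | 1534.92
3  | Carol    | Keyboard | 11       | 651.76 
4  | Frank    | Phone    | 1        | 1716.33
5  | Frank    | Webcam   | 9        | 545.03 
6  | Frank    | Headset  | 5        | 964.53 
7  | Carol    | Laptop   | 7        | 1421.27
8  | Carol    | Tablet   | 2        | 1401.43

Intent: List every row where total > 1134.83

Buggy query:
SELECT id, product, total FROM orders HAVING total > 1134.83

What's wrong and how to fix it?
Bug: This is a non-aggregate query (no GROUP BY, no aggregates), so in SQLite the HAVING clause is invalid here; a row-level condition belongs in WHERE

Fix: Replace HAVING with WHERE since the condition applies to individual rows

Corrected query:
SELECT id, product, total FROM orders WHERE total > 1134.83

Result:
id | product | total  
---+---------+--------
2  | Headset | 1534.92
4  | Phone   | 1716.33
7  | Laptop  | 1421.27
8  | Tablet  | 1401.43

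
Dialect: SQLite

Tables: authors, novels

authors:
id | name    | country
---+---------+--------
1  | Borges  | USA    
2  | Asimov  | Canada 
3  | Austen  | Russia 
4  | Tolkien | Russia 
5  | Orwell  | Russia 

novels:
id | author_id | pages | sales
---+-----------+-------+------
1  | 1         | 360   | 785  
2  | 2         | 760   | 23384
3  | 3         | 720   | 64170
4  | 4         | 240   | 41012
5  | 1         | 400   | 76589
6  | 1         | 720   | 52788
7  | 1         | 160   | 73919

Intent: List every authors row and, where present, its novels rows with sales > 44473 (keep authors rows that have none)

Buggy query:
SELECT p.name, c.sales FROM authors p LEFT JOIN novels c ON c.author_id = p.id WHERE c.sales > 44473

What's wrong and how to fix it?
Bug: Filtering c.sales in WHERE discards the NULL rows produced by LEFT JOIN, turning it into an inner join

Fix: Move the right-table condition into the ON clause so unmatched parents are kept

Corrected query:
SELECT p.name, c.sales FROM authors p LEFT JOIN novels c ON c.author_id = p.id AND c.sales > 44473

Result:
name    | sales
--------+------
Borges  | 52788
Borges  | 73919
Borges  | 76589
Asimov  | NULL 
Austen  | 64170
Tolkien | NULL 
Orwell  | NULL 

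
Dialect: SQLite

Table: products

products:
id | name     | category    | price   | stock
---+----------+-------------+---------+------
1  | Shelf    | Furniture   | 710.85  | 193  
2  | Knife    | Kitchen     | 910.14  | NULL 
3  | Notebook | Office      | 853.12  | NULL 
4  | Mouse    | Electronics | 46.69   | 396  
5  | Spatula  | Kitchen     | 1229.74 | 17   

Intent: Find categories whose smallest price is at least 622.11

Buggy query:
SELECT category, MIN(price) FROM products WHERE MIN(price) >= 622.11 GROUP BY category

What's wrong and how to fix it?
Bug: Aggregates like MIN are computed per group after WHERE runs

Fix: Use HAVING for the per-group MIN condition

Corrected query:
SELECT category, MIN(price) FROM products GROUP BY category HAVING MIN(price) >= 622.11

Result:
category  | MIN(price)
----------+-----------
Furniture | 710.85    
Kitchen   | 910.14    
Office    | 853.12    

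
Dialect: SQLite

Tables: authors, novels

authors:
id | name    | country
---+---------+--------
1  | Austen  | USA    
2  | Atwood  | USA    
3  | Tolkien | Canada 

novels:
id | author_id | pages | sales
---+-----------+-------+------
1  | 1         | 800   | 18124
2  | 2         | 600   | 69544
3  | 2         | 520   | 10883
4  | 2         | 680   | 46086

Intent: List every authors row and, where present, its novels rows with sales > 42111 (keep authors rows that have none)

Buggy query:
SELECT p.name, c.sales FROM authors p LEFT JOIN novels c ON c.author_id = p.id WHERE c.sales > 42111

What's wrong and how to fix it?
Bug: Filtering c.sales in WHERE discards the NULL rows produced by LEFT JOIN, turning it into an inner join

Fix: Put 'c.sales > 42111' in the JOIN's ON clause instead of WHERE

Corrected query:
SELECT p.name, c.sales FROM authors p LEFT JOIN novels c ON c.author_id = p.id AND c.sales > 42111

Result:
name    | sales
--------+------
Austen  | NULL 
Atwood  | 46086
Atwood  | 69544
Tolkien | NULL 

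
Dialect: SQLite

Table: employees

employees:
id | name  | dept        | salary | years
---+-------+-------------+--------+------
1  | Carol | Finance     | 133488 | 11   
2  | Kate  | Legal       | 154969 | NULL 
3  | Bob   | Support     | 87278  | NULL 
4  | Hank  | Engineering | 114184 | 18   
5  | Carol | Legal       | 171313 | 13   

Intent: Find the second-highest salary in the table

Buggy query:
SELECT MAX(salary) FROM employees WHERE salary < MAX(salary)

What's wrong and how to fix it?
Bug: The inner MAX is an aggregate inside WHERE, which is not allowed

Fix: Compute the overall MAX in a subquery, then take MAX of rows below it

Corrected query:
SELECT MAX(salary) FROM employees WHERE salary < (SELECT MAX(salary) FROM employees)

Result:
MAX(salary)
-----------
154969     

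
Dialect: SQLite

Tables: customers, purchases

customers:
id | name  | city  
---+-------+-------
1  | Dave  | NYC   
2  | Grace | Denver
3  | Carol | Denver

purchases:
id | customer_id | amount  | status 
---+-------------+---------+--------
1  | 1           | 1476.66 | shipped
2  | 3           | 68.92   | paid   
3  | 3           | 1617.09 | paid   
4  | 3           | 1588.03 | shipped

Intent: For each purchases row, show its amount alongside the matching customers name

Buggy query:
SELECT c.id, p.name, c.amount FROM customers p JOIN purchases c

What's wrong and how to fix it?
Bug: Missing join condition: each purchases row is matched to all customers rows instead of just its own

Fix: Specify the join condition linking the foreign key to the parent id

Corrected query:
SELECT c.id, p.name, c.amount FROM customers p JOIN purchases c ON c.customer_id = p.id

Result:
id | name  | amount 
---+-------+--------
1  | Dave  | 1476.66
2  | Carol | 68.92  
3  | Carol | 1617.09
4  | Carol | 1588.03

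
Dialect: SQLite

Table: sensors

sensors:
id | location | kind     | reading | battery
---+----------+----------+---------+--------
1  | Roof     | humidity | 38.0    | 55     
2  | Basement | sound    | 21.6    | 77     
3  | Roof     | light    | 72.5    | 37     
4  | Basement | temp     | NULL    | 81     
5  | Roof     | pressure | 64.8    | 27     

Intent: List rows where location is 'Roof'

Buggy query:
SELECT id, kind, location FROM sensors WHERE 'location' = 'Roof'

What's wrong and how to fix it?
Bug: Single quotes denote string literals in SQL; the column name is being compared as a constant string

Fix: Remove the quotes around the column name (or use double quotes for an identifier)

Corrected query:
SELECT id, kind, location FROM sensors WHERE location = 'Roof'

Result:
id | kind     | location
---+----------+---------
1  | humidity | Roof    
3  | light    | Roof    
5  | pressure | Roof    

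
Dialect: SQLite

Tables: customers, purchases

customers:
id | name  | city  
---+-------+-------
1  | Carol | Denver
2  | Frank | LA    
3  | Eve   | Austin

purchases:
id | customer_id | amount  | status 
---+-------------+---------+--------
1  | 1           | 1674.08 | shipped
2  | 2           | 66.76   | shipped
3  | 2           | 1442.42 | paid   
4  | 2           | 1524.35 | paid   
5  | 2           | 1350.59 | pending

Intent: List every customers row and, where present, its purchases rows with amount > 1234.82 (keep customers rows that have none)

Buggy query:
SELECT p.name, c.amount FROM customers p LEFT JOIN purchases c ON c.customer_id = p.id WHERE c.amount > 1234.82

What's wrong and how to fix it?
Bug: Filtering c.amount in WHERE discards the NULL rows produced by LEFT JOIN, turning it into an inner join

Fix: Put 'c.amount > 1234.82' in the JOIN's ON clause instead of WHERE

Corrected query:
SELECT p.name, c.amount FROM customers p LEFT JOIN purchases c ON c.customer_id = p.id AND c.amount > 1234.82

Result:
name  | amount 
------+--------
Carol | 1674.08
Frank | 1350.59
Frank | 1442.42
Frank | 1524.35
Eve   | NULL   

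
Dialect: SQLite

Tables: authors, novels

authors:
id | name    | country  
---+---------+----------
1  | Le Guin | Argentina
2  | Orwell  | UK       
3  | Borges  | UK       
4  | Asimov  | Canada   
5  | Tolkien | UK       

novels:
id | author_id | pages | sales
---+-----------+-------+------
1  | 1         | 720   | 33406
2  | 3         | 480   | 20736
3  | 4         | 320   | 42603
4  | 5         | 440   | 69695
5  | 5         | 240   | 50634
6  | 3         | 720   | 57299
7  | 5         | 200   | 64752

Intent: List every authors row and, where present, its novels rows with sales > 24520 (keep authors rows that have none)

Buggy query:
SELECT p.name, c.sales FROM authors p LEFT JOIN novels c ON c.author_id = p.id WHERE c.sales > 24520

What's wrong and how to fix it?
Bug: Filtering c.sales in WHERE discards the NULL rows produced by LEFT JOIN, turning it into an inner join

Fix: Move the right-table condition into the ON clause so unmatched parents are kept

Corrected query:
SELECT p.name, c.sales FROM authors p LEFT JOIN novels c ON c.author_id = p.id AND c.sales > 24520

Result:
name    | sales
--------+------
Le Guin | 33406
Orwell  | NULL 
Borges  | 57299
Asimov  | 42603
Tolkien | 50634
Tolkien | 64752
Tolkien | 69695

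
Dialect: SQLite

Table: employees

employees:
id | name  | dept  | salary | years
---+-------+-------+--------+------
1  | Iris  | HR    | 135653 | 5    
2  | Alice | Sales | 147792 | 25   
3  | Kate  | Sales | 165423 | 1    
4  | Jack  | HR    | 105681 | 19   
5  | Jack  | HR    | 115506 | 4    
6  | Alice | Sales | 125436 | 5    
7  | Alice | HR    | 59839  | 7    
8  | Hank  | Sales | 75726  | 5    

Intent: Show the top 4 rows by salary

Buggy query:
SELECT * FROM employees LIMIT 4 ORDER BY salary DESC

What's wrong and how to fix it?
Bug: ORDER BY cannot follow LIMIT; LIMIT is the final clause

Fix: Sort with ORDER BY, then apply LIMIT

Corrected query:
SELECT * FROM employees ORDER BY salary DESC LIMIT 4

Result:
id | name  | dept  | salary | years
---+-------+-------+--------+------
3  | Kate  | Sales | 165423 | 1    
2  | Alice | Sales | 147792 | 25   
1  | Iris  | HR    | 135653 | 5    
6  | Alice | Sales | 125436 | 5    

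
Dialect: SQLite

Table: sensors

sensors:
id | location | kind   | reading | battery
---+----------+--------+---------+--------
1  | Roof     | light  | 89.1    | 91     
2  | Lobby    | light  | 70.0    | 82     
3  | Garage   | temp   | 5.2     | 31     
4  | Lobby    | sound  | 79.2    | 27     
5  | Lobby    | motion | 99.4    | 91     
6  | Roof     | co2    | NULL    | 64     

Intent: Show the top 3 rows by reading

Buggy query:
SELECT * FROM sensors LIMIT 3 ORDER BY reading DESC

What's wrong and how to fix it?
Bug: LIMIT must come after ORDER BY

Fix: Swap the clauses: ORDER BY first, then LIMIT

Corrected query:
SELECT * FROM sensors ORDER BY reading DESC LIMIT 3

Result:
id | location | kind   | reading | battery
---+----------+--------+---------+--------
5  | Lobby    | motion | 99.4    | 91     
1  | Roof     | light  | 89.1    | 91     
4  | Lobby    | sound  | 79.2    | 27     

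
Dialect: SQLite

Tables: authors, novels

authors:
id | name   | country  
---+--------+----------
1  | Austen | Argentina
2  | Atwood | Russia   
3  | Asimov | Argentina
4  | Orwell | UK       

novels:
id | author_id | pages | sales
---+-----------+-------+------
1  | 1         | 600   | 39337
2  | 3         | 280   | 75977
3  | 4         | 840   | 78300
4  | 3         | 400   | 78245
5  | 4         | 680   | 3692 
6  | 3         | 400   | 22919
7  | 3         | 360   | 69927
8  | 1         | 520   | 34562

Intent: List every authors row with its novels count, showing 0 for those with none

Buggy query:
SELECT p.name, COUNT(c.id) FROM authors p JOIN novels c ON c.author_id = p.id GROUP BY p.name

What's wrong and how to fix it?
Bug: An inner join excludes parents with zero children

Fix: Use LEFT JOIN so parents without children still appear (COUNT(c.id) gives 0)

Corrected query:
SELECT p.name, COUNT(c.id) FROM authors p LEFT JOIN novels c ON c.author_id = p.id GROUP BY p.name

Result:
name   | COUNT(c.id)
-------+------------
Asimov | 4          
Atwood | 0          
Austen | 2          
Orwell | 2          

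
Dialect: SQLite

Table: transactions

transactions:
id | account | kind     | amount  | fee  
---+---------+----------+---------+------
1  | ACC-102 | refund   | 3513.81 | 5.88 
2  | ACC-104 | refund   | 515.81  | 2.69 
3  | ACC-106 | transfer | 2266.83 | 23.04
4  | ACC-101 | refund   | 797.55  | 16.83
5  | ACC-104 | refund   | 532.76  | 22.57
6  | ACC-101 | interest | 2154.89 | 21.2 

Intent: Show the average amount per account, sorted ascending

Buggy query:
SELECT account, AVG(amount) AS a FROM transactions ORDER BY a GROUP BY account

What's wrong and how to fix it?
Bug: ORDER BY appears before GROUP BY; SQL clause order requires GROUP BY first

Fix: Reorder: SELECT … FROM … GROUP BY … ORDER BY …

Corrected query:
SELECT account, AVG(amount) AS a FROM transactions GROUP BY account ORDER BY a

Result:
account | a      
--------+--------
ACC-104 | 524.285
ACC-101 | 1476.22
ACC-106 | 2266.83
ACC-102 | 3513.81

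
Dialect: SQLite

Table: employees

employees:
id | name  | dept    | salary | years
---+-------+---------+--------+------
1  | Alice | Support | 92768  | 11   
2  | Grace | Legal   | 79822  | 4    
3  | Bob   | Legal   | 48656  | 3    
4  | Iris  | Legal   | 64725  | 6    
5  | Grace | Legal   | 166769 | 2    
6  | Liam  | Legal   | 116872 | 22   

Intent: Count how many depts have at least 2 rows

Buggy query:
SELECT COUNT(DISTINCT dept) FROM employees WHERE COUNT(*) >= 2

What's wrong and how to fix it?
Bug: WHERE filters individual rows, not groups, so a group-level COUNT is invalid there

Fix: Group first with HAVING COUNT(*) >= 2, then COUNT the resulting groups

Corrected query:
SELECT COUNT(*) FROM (SELECT dept FROM employees GROUP BY dept HAVING COUNT(*) >= 2)

Result:
COUNT(*)
--------
1       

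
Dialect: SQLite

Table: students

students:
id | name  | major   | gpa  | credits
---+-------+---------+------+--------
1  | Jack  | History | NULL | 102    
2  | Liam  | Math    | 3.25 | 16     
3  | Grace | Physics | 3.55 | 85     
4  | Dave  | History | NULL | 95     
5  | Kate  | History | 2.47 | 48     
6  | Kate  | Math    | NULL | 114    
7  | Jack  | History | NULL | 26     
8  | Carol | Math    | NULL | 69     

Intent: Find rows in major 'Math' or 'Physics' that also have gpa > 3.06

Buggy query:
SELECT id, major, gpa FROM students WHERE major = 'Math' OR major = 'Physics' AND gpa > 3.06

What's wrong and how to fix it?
Bug: Without parentheses, AND is evaluated before OR, so the gpa filter only applies to the 'Physics' branch

Fix: Add parentheses around the OR so the AND applies to both alternatives

Corrected query:
SELECT id, major, gpa FROM students WHERE (major = 'Math' OR major = 'Physics') AND gpa > 3.06

Result:
id | major   | gpa 
---+---------+-----
2  | Math    | 3.25
3  | Physics | 3.55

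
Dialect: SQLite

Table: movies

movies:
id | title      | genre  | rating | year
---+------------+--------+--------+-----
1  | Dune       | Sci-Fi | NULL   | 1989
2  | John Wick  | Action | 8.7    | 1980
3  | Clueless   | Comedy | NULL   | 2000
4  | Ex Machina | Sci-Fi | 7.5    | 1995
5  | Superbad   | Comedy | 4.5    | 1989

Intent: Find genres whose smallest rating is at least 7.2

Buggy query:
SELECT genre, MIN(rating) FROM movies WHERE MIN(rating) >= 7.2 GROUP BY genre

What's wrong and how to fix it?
Bug: MIN() in WHERE is a misuse of aggregate

Fix: Use HAVING for the per-group MIN condition

Corrected query:
SELECT genre, MIN(rating) FROM movies GROUP BY genre HAVING MIN(rating) >= 7.2

Result:
genre  | MIN(rating)
-------+------------
Action | 8.7        
Sci-Fi | 7.5        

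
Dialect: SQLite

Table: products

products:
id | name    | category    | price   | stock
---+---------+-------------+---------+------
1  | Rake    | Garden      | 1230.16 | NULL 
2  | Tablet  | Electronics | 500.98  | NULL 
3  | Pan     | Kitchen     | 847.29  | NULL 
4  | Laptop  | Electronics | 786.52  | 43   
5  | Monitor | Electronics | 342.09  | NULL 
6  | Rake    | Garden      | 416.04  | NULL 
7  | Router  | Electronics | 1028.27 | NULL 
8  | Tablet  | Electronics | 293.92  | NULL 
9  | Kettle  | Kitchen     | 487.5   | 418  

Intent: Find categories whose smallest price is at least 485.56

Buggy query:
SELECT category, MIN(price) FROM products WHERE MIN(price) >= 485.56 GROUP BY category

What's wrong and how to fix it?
Bug: MIN() in WHERE is a misuse of aggregate

Fix: Use HAVING for the per-group MIN condition

Corrected query:
SELECT category, MIN(price) FROM products GROUP BY category HAVING MIN(price) >= 485.56

Result:
category | MIN(price)
---------+-----------
Kitchen  | 487.5     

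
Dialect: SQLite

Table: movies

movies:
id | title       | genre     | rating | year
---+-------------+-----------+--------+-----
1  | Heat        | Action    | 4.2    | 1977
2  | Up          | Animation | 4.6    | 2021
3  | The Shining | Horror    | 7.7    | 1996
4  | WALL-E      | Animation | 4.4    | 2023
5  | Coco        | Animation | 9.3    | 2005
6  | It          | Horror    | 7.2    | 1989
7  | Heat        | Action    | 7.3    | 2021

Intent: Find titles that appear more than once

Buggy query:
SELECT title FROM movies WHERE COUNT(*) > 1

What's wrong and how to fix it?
Bug: WHERE can't reference COUNT(*); aggregates are computed after WHERE

Fix: GROUP BY title, then filter groups with HAVING COUNT(*) > 1

Corrected query:
SELECT title FROM movies GROUP BY title HAVING COUNT(*) > 1

Result:
title
-----
Heat 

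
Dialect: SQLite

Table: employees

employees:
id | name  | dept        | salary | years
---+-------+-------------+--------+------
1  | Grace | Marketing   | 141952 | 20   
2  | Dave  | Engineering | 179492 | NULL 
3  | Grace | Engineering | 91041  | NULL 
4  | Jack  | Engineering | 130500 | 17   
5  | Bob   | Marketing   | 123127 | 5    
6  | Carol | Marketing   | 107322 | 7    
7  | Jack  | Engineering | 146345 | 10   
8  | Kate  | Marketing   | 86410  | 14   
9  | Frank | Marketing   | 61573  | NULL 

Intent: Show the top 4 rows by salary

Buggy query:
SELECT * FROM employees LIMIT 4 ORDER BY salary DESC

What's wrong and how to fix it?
Bug: LIMIT must come after ORDER BY

Fix: Swap the clauses: ORDER BY first, then LIMIT

Corrected query:
SELECT * FROM employees ORDER BY salary DESC LIMIT 4

Result:
id | name  | dept        | salary | years
---+-------+-------------+--------+------
2  | Dave  | Engineering | 179492 | NULL 
7  | Jack  | Engineering | 146345 | 10   
1  | Grace | Marketing   | 141952 | 20   
4  | Jack  | Engineering | 130500 | 17   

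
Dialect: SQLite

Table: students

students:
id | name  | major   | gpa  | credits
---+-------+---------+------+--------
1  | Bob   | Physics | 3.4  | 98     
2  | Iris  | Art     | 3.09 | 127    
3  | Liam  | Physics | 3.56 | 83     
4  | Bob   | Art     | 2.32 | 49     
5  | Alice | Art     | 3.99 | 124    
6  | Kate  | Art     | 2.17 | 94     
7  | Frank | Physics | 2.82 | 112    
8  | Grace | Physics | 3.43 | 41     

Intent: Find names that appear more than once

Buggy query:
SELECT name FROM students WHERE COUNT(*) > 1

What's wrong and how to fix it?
Bug: COUNT(*) is an aggregate and cannot be used in WHERE

Fix: Group first, then use HAVING for the count condition

Corrected query:
SELECT name FROM students GROUP BY name HAVING COUNT(*) > 1

Result:
name
----
Bob 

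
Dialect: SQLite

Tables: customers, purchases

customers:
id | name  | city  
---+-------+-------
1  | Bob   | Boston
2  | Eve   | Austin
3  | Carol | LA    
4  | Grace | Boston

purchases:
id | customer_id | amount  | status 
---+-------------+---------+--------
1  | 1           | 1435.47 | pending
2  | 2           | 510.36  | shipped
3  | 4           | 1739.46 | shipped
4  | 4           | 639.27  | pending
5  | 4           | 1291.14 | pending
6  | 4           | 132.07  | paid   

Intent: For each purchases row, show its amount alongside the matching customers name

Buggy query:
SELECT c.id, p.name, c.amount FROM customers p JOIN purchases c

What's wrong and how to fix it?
Bug: Missing join condition: each purchases row is matched to all customers rows instead of just its own

Fix: Specify the join condition linking the foreign key to the parent id

Corrected query:
SELECT c.id, p.name, c.amount FROM customers p JOIN purchases c ON c.customer_id = p.id

Result:
id | name  | amount 
---+-------+--------
1  | Bob   | 1435.47
2  | Eve   | 510.36 
3  | Grace | 1739.46
4  | Grace | 639.27 
5  | Grace | 1291.14
6  | Grace | 132.07 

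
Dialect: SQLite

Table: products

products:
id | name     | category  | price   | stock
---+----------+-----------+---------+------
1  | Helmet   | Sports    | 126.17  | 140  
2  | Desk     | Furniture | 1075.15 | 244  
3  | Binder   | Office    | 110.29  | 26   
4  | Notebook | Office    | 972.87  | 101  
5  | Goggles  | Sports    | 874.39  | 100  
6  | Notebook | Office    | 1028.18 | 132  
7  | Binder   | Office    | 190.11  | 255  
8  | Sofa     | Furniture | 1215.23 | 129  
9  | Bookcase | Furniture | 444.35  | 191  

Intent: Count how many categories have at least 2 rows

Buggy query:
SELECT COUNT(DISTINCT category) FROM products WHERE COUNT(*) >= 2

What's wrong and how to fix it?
Bug: COUNT(*) cannot appear in WHERE; the per-group count doesn't exist yet

Fix: Group first with HAVING COUNT(*) >= 2, then COUNT the resulting groups

Corrected query:
SELECT COUNT(*) FROM (SELECT category FROM products GROUP BY category HAVING COUNT(*) >= 2)

Result:
COUNT(*)
--------
3       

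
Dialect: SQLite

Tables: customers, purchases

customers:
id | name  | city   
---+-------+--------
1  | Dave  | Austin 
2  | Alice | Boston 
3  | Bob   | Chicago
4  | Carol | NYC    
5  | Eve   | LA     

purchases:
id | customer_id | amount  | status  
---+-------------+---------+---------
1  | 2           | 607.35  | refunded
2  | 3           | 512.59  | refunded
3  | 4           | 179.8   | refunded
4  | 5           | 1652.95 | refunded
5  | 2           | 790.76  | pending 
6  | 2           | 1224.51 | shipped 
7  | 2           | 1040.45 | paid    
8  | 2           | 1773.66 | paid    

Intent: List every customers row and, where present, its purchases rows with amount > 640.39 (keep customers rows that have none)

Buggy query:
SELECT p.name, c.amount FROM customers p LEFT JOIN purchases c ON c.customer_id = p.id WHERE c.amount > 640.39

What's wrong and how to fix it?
Bug: Filtering c.amount in WHERE discards the NULL rows produced by LEFT JOIN, turning it into an inner join

Fix: Move the right-table condition into the ON clause so unmatched parents are kept

Corrected query:
SELECT p.name, c.amount FROM customers p LEFT JOIN purchases c ON c.customer_id = p.id AND c.amount > 640.39

Result:
name  | amount 
------+--------
Dave  | NULL   
Alice | 790.76 
Alice | 1040.45
Alice | 1224.51
Alice | 1773.66
Bob   | NULL   
Carol | NULL   
Eve   | 1652.95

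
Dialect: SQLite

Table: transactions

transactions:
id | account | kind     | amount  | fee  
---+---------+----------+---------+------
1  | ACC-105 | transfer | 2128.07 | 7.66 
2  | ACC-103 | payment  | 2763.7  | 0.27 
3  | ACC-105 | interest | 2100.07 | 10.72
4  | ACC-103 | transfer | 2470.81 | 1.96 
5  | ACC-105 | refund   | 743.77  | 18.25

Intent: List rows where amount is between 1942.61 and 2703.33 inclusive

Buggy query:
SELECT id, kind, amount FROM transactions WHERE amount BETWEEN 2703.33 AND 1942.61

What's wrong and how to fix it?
Bug: The bounds are reversed; BETWEEN a AND b requires a <= b to match anything

Fix: Swap the bounds so the smaller value comes first

Corrected query:
SELECT id, kind, amount FROM transactions WHERE amount BETWEEN 1942.61 AND 2703.33

Result:
id | kind     | amount 
---+----------+--------
1  | transfer | 2128.07
3  | interest | 2100.07
4  | transfer | 2470.81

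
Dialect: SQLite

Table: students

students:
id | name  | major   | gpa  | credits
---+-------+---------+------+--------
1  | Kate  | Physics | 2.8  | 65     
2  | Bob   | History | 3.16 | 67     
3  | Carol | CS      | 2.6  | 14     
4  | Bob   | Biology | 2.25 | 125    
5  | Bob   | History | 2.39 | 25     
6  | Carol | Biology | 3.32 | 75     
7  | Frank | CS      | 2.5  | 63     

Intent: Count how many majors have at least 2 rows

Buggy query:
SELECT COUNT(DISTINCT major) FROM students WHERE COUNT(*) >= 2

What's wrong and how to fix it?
Bug: WHERE filters individual rows, not groups, so a group-level COUNT is invalid there

Fix: Use a subquery that GROUPs and filters with HAVING, then count its rows

Corrected query:
SELECT COUNT(*) FROM (SELECT major FROM students GROUP BY major HAVING COUNT(*) >= 2)

Result:
COUNT(*)
--------
3       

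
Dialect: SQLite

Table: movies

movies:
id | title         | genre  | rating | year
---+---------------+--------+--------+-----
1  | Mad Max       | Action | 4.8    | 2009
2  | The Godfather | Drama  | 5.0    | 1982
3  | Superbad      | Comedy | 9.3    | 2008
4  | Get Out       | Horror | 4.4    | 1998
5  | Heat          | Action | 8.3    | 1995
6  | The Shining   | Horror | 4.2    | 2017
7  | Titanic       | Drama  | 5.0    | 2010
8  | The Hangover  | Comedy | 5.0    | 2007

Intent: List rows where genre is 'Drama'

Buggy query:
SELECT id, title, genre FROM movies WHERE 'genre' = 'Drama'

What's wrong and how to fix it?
Bug: 'genre' in single quotes is a string literal, not the column; the comparison is literal-vs-literal and never true

Fix: Remove the quotes around the column name (or use double quotes for an identifier)

Corrected query:
SELECT id, title, genre FROM movies WHERE genre = 'Drama'

Result:
id | title         | genre
---+---------------+------
2  | The Godfather | Drama
7  | Titanic       | Drama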